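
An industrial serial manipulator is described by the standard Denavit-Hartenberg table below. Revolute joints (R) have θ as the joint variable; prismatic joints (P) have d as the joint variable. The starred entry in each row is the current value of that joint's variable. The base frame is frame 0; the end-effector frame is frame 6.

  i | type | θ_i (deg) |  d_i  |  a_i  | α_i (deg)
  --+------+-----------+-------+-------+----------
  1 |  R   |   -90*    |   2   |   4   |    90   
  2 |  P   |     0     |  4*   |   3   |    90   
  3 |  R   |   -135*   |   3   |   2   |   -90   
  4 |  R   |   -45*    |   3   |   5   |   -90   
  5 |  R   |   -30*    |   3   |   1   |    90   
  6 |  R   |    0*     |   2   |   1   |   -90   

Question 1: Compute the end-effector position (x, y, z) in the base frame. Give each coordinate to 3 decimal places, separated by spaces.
after link 1: o_1 = (0.0000, -4.0000, 2.0000)
after link 2: o_2 = (-4.0000, -7.0000, 2.0000)
after link 3: o_3 = (-2.5858, -5.5858, -1.0000)
after link 4: o_4 = (2.0355, -5.2071, -4.5355)
after link 5: o_5 = (4.3221, -3.6276, -3.0266)
after link 6: o_6 = (5.8334, -5.2729, -2.9319)

5.833 -5.273 -2.932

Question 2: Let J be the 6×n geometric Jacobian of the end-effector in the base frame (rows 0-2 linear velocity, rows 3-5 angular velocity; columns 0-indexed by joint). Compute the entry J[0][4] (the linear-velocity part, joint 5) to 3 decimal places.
0.848

axis z_4 = (0.5000,0.5000,0.7071); lever o_n−o_4 = (3.7979,-0.0658,1.6037)
cross product → J_v[:, 4] = (0.8484,1.8837,-1.9319)
J_ω[:, 4] = z_4
entry J[0][4] = 0.8484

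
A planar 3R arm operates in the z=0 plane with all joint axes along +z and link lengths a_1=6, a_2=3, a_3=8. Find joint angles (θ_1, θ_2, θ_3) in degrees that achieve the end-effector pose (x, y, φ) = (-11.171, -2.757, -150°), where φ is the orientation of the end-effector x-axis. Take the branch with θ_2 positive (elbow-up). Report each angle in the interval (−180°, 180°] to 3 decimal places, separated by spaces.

134.995 134.995 -59.990

wrist centre = target − a_3·(cos φ, sin φ) = (-4.2428, 1.2430)
cos θ_2 = (19.5464−6²−3²)/(2·6·3) = -0.7070; θ_2 = 134.9950° (elbow-up)
β = atan2(1.2430,-4.2428) = 163.6711°; ψ = atan2(2.1215,3.8789) = 28.6760°
θ_1 = β − ψ = 134.9951°
θ_3 = φ − θ_1 − θ_2 = -59.9902° (wrapped to (-180°,180°])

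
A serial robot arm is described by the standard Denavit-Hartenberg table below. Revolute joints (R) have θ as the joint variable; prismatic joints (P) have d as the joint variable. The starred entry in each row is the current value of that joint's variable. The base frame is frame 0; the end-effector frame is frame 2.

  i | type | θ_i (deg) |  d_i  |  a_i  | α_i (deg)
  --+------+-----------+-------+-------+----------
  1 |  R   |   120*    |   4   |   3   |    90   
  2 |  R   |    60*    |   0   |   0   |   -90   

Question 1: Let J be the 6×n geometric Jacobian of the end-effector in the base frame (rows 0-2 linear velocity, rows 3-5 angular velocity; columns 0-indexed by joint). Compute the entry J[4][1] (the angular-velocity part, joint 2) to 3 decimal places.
0.500

axis z_1 = (0.8660,0.5000,0.0000); lever o_n−o_1 = (0.0000,0.0000,0.0000)
cross product → J_v[:, 1] = (0.0000,0.0000,0.0000)
J_ω[:, 1] = z_1
entry J[4][1] = 0.5000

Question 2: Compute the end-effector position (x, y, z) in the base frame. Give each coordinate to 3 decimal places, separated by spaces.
after link 1: o_1 = (-1.5000, 2.5981, 4.0000)
after link 2: o_2 = (-1.5000, 2.5981, 4.0000)

-1.500 2.598 4.000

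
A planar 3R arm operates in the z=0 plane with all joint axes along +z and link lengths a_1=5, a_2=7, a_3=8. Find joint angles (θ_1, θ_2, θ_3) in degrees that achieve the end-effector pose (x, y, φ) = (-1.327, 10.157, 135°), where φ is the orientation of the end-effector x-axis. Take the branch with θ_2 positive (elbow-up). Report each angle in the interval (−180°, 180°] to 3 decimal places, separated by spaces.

-29.998 120.001 44.997

wrist centre = target − a_3·(cos φ, sin φ) = (4.3299, 4.5001)
cos θ_2 = (38.9989−5²−7²)/(2·5·7) = -0.5000; θ_2 = 120.0010° (elbow-up)
β = atan2(4.5001,4.3299) = 46.1048°; ψ = atan2(6.0621,1.4999) = 76.1029°
θ_1 = β − ψ = -29.9981°
θ_3 = φ − θ_1 − θ_2 = 44.9971° (wrapped to (-180°,180°])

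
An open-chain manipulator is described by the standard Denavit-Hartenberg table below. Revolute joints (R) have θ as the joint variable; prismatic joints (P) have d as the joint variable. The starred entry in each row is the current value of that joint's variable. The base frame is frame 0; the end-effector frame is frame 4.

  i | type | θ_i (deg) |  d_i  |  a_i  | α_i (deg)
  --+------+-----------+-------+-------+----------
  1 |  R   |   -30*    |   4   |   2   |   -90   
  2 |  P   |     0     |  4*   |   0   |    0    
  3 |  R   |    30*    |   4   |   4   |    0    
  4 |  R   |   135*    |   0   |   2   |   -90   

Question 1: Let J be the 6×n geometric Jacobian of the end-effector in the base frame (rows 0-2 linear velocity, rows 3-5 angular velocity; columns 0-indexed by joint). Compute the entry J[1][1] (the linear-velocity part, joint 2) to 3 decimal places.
prismatic axis z_1 = (0.5000,0.8660,0.0000)
J_v[:, 1] = z_1; J_ω[:, 1] = (0,0,0)
entry J[1][1] = 0.8660

0.866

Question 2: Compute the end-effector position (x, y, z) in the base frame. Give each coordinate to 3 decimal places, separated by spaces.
after link 1: o_1 = (1.7321, -1.0000, 4.0000)
after link 2: o_2 = (3.7321, 2.4641, 4.0000)
after link 3: o_3 = (8.7321, 4.1962, 2.0000)
after link 4: o_4 = (7.0590, 5.1621, 1.4824)

7.059 5.162 1.482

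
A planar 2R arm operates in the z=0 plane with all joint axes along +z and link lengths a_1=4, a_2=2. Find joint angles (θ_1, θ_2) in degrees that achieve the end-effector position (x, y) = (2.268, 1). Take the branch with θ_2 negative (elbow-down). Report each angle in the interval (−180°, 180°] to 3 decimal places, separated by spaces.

cos θ_2 = (6.1438−4²−2²)/(2·4·2) = -0.8660; θ_2 = -149.9983° (elbow-down)
β = atan2(1.0000,2.2680) = 23.7935°; ψ = atan2(-1.0000,2.2680) = -23.7948°
θ_1 = β − ψ = 47.5883°

47.588 -149.998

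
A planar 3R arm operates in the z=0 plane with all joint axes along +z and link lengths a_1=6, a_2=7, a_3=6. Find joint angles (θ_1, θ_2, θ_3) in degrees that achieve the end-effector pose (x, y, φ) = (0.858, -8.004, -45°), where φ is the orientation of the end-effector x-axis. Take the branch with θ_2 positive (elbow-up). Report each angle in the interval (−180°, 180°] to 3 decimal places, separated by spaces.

149.998 134.999 30.003

wrist centre = target − a_3·(cos φ, sin φ) = (-3.3846, -3.7614)
cos θ_2 = (25.6036−6²−7²)/(2·6·7) = -0.7071; θ_2 = 134.9994° (elbow-up)
β = atan2(-3.7614,-3.3846) = -131.9823°; ψ = atan2(4.9498,1.0503) = 78.0201°
θ_1 = β − ψ = -210.0024°
θ_3 = φ − θ_1 − θ_2 = 30.0029° (wrapped to (-180°,180°])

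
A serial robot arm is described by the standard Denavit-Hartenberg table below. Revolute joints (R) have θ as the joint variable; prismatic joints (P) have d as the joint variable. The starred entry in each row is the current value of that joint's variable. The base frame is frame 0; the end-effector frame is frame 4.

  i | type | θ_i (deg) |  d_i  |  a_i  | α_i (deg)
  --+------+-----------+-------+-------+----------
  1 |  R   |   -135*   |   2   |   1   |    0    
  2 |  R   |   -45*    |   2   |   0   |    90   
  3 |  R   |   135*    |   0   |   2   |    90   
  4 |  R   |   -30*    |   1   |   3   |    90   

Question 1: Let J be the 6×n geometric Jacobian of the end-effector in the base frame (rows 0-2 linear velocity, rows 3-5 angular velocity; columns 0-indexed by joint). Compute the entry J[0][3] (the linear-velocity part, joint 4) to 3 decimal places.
axis z_3 = (-0.7071,-0.0000,0.7071); lever o_n−o_3 = (1.1300,-1.5000,2.5442)
cross product → J_v[:, 3] = (1.0607,2.5981,1.0607)
J_ω[:, 3] = z_3
entry J[0][3] = 1.0607

1.061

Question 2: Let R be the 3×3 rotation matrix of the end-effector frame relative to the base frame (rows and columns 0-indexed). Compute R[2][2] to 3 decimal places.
-0.354

End-effector z-axis (col 2 of R) = (-0.3536,-0.8660,-0.3536)
R[2][2] = -0.3536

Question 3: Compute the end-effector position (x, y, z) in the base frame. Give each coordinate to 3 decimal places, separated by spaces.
1.837 -2.207 7.958

after link 1: o_1 = (-0.7071, -0.7071, 2.0000)
after link 2: o_2 = (-0.7071, -0.7071, 4.0000)
after link 3: o_3 = (0.7071, -0.7071, 5.4142)
after link 4: o_4 = (1.8371, -2.2071, 7.9584)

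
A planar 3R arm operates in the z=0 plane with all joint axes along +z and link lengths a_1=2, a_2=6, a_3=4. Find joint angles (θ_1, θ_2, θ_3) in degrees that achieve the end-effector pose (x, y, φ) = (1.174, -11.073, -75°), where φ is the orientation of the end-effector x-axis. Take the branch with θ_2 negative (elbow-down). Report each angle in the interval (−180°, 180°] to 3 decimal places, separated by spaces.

-42.780 -60.019 27.799

wrist centre = target − a_3·(cos φ, sin φ) = (0.1387, -7.2093)
cos θ_2 = (51.9932−2²−6²)/(2·2·6) = 0.4997; θ_2 = -60.0187° (elbow-down)
β = atan2(-7.2093,0.1387) = -88.8976°; ψ = atan2(-5.1971,4.9983) = -46.1172°
θ_1 = β − ψ = -42.7804°
θ_3 = φ − θ_1 − θ_2 = 27.7991° (wrapped to (-180°,180°])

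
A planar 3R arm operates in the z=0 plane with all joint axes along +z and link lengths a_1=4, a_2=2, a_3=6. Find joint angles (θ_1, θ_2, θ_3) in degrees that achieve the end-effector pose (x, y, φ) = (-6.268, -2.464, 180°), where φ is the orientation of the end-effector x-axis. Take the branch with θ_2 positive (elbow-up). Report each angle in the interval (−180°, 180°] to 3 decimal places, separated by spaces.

wrist centre = target − a_3·(cos φ, sin φ) = (-0.2680, -2.4640)
cos θ_2 = (6.1431−4²−2²)/(2·4·2) = -0.8661; θ_2 = 150.0034° (elbow-up)
β = atan2(-2.4640,-0.2680) = -96.2074°; ψ = atan2(0.9999,2.2679) = 23.7924°
θ_1 = β − ψ = -119.9998°
θ_3 = φ − θ_1 − θ_2 = 149.9964° (wrapped to (-180°,180°])

-120.000 150.003 149.996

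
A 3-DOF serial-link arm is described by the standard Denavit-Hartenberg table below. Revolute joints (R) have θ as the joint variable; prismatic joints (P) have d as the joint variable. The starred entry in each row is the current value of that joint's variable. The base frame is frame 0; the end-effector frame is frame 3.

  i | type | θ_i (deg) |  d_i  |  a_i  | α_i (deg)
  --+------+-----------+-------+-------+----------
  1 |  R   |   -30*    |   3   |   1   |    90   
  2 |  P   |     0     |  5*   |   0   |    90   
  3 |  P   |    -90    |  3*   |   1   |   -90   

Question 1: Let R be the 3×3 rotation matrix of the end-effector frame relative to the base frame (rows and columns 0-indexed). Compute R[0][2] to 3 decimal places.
0.866

End-effector z-axis (col 2 of R) = (0.8660,-0.5000,-0.0000)
R[0][2] = 0.8660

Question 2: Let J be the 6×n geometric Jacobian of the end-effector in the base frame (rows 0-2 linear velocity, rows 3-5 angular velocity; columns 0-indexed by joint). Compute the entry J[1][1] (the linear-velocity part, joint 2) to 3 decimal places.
prismatic axis z_1 = (-0.5000,-0.8660,0.0000)
J_v[:, 1] = z_1; J_ω[:, 1] = (0,0,0)
entry J[1][1] = -0.8660

-0.866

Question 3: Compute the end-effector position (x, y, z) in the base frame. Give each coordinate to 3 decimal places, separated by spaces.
after link 1: o_1 = (0.8660, -0.5000, 3.0000)
after link 2: o_2 = (-1.6340, -4.8301, 3.0000)
after link 3: o_3 = (-1.1340, -3.9641, 0.0000)

-1.134 -3.964 0.000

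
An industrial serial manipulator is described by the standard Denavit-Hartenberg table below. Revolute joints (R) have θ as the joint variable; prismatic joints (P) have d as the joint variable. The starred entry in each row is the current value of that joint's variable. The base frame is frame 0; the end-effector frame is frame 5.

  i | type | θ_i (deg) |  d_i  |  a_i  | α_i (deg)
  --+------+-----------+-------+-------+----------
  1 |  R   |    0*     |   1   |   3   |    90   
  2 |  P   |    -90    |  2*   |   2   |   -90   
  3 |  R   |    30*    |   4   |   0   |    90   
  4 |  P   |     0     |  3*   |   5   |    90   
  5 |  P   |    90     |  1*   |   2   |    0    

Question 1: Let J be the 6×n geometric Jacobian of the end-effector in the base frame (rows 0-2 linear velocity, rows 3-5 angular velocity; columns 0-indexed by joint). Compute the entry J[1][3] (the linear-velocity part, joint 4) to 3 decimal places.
-0.866

prismatic axis z_3 = (0.0000,-0.8660,-0.5000)
J_v[:, 3] = z_3; J_ω[:, 3] = (0,0,0)
entry J[1][3] = -0.8660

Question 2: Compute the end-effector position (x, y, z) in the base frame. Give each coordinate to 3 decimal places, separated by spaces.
after link 1: o_1 = (3.0000, 0.0000, 1.0000)
after link 2: o_2 = (3.0000, -2.0000, -1.0000)
after link 3: o_3 = (7.0000, -2.0000, -1.0000)
after link 4: o_4 = (7.0000, -2.0981, -6.8301)
after link 5: o_5 = (6.0000, -3.8301, -7.8301)

6.000 -3.830 -7.830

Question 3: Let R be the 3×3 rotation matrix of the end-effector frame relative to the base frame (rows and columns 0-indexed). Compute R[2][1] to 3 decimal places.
0.866

End-effector y-axis (col 1 of R) = (-0.0000,-0.5000,0.8660)
R[2][1] = 0.8660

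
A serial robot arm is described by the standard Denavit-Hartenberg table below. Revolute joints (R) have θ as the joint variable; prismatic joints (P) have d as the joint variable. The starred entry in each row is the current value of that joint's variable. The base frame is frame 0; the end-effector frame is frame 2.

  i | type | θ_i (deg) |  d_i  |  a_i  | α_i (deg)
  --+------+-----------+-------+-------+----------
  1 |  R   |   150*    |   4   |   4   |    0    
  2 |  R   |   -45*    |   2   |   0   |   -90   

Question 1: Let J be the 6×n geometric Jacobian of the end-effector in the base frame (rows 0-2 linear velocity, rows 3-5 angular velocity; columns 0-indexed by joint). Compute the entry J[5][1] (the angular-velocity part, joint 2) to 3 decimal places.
1.000

axis z_1 = (0.0000,0.0000,1.0000); lever o_n−o_1 = (0.0000,0.0000,2.0000)
cross product → J_v[:, 1] = (0.0000,0.0000,0.0000)
J_ω[:, 1] = z_1
entry J[5][1] = 1.0000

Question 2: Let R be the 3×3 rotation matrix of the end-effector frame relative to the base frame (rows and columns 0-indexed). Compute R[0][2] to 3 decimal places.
-0.966

End-effector z-axis (col 2 of R) = (-0.9659,-0.2588,0.0000)
R[0][2] = -0.9659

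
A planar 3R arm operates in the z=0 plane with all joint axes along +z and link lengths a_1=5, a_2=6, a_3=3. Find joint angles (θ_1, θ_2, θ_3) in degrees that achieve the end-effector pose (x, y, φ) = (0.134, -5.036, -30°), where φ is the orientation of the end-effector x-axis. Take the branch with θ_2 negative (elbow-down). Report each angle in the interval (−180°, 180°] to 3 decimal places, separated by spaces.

wrist centre = target − a_3·(cos φ, sin φ) = (-2.4641, -3.5360)
cos θ_2 = (18.5750−5²−6²)/(2·5·6) = -0.7071; θ_2 = -134.9981° (elbow-down)
β = atan2(-3.5360,-2.4641) = -124.8709°; ψ = atan2(-4.2428,0.7575) = -79.8772°
θ_1 = β − ψ = -44.9937°
θ_3 = φ − θ_1 − θ_2 = 149.9918° (wrapped to (-180°,180°])

-44.994 -134.998 149.992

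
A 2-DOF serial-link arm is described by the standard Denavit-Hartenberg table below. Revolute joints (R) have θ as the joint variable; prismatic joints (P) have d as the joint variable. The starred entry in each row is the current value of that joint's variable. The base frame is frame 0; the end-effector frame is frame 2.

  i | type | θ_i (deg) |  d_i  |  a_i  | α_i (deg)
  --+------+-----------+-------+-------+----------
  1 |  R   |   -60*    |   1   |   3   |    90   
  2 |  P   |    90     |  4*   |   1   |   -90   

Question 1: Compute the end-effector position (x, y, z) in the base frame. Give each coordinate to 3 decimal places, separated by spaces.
-1.964 -4.598 2.000

after link 1: o_1 = (1.5000, -2.5981, 1.0000)
after link 2: o_2 = (-1.9641, -4.5981, 2.0000)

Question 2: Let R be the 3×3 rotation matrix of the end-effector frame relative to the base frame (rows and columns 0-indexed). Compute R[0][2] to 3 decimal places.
End-effector z-axis (col 2 of R) = (-0.5000,0.8660,0.0000)
R[0][2] = -0.5000

-0.500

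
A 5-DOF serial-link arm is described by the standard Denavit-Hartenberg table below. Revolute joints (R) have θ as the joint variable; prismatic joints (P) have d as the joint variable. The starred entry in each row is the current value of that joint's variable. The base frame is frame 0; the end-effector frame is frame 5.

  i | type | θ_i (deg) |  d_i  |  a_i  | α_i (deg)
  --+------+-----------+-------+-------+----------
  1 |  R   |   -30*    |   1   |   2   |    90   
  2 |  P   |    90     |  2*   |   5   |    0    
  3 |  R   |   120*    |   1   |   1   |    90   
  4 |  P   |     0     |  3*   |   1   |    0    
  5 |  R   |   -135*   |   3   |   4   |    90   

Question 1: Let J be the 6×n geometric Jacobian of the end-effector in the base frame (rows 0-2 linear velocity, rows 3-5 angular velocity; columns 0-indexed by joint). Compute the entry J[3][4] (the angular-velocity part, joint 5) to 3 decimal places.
axis z_4 = (-0.4330,0.2500,0.8660); lever o_n−o_4 = (2.2365,1.9747,4.0123)
cross product → J_v[:, 4] = (-0.7071,3.6742,-1.4142)
J_ω[:, 4] = z_4
entry J[3][4] = -0.4330

-0.433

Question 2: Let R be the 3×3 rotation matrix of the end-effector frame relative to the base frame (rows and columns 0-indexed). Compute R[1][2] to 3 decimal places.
End-effector z-axis (col 2 of R) = (0.1768,-0.9186,0.3536)
R[1][2] = -0.9186

-0.919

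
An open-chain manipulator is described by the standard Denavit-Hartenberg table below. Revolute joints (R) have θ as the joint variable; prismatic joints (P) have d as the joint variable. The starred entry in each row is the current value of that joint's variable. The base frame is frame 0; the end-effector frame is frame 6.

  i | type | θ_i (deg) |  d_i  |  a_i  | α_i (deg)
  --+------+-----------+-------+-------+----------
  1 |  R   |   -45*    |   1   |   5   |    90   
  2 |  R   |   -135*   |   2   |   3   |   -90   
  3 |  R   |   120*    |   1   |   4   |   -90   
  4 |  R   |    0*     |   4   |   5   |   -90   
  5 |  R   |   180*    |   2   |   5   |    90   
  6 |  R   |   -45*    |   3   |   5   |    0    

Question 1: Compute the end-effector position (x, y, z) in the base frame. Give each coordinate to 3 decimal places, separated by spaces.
2.369 -5.336 -2.138

after link 1: o_1 = (3.5355, -3.5355, 1.0000)
after link 2: o_2 = (0.6213, -3.4497, -1.1213)
after link 3: o_3 = (4.5708, -2.5003, -0.4142)
after link 4: o_4 = (9.2005, -3.8347, 3.8030)
after link 5: o_5 = (3.8886, -4.6465, 3.4495)
after link 6: o_6 = (2.3691, -5.3358, -2.1376)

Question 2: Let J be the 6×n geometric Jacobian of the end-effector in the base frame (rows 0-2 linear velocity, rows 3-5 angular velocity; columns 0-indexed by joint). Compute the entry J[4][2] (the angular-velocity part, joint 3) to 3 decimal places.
-0.500

axis z_2 = (0.5000,-0.5000,-0.7071); lever o_n−o_2 = (1.7478,-1.8860,-1.0163)
cross product → J_v[:, 2] = (-0.8255,-0.7277,-0.0691)
J_ω[:, 2] = z_2
entry J[4][2] = -0.5000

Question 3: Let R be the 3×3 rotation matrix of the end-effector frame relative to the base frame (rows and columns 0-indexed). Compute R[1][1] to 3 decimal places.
End-effector y-axis (col 1 of R) = (-0.9633,0.0973,0.2500)
R[1][1] = 0.0973

0.097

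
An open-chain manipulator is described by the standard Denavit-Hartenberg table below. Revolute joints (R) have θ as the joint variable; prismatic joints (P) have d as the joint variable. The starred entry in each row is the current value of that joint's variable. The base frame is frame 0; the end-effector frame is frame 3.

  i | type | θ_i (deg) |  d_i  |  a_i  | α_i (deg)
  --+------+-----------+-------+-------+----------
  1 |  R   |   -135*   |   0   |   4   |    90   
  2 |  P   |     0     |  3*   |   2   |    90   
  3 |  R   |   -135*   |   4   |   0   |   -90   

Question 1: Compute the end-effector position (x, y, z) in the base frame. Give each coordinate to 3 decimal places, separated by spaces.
-6.364 -2.121 -4.000

after link 1: o_1 = (-2.8284, -2.8284, 0.0000)
after link 2: o_2 = (-6.3640, -2.1213, 0.0000)
after link 3: o_3 = (-6.3640, -2.1213, -4.0000)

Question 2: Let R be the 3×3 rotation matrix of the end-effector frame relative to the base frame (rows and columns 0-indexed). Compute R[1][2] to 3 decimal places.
-1.000

End-effector z-axis (col 2 of R) = (-0.0000,-1.0000,-0.0000)
R[1][2] = -1.0000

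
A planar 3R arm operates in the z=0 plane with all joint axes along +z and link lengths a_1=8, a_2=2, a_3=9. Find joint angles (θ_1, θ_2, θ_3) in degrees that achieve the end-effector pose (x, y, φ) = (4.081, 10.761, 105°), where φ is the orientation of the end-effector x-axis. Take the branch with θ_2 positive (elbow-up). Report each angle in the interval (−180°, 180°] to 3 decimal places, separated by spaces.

5.759 135.011 -35.771

wrist centre = target − a_3·(cos φ, sin φ) = (6.4104, 2.0677)
cos θ_2 = (45.3681−8²−2²)/(2·8·2) = -0.7072; θ_2 = 135.0113° (elbow-up)
β = atan2(2.0677,6.4104) = 17.8771°; ψ = atan2(1.4139,6.5855) = 12.1177°
θ_1 = β − ψ = 5.7595°
θ_3 = φ − θ_1 − θ_2 = -35.7708° (wrapped to (-180°,180°])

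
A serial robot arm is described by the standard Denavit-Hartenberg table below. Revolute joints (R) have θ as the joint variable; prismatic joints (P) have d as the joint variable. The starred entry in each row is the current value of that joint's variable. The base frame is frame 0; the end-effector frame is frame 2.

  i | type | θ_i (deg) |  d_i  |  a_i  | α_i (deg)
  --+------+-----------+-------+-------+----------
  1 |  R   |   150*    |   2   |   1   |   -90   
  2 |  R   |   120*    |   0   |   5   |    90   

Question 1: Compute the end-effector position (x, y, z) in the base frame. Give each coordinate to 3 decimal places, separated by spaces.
after link 1: o_1 = (-0.8660, 0.5000, 2.0000)
after link 2: o_2 = (1.2990, -0.7500, -2.3301)

1.299 -0.750 -2.330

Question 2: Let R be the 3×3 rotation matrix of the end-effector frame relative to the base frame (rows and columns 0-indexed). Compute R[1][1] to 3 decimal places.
End-effector y-axis (col 1 of R) = (-0.5000,-0.8660,0.0000)
R[1][1] = -0.8660

-0.866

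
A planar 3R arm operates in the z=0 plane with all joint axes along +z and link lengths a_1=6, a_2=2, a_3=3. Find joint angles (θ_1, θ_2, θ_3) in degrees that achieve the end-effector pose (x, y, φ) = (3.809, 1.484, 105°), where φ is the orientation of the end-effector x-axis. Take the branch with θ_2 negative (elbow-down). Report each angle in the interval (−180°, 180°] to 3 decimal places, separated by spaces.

wrist centre = target − a_3·(cos φ, sin φ) = (4.5855, -1.4138)
cos θ_2 = (23.0252−6²−2²)/(2·6·2) = -0.7073; θ_2 = -135.0144° (elbow-down)
β = atan2(-1.4138,4.5855) = -17.1355°; ψ = atan2(-1.4139,4.5854) = -17.1365°
θ_1 = β − ψ = 0.0010°
θ_3 = φ − θ_1 − θ_2 = -119.9867° (wrapped to (-180°,180°])

0.001 -135.014 -119.987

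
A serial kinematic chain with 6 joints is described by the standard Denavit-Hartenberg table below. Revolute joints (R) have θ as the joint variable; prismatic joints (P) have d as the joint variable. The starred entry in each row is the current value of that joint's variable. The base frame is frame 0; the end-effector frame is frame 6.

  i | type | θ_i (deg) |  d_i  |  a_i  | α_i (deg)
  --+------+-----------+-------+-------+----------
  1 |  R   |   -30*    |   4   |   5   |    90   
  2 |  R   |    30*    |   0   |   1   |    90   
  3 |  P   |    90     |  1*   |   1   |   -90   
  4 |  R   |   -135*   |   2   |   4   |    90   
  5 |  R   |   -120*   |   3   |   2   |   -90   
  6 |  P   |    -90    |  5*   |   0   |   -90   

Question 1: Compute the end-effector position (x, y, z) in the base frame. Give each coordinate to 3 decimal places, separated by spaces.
after link 1: o_1 = (4.3301, -2.5000, 4.0000)
after link 2: o_2 = (5.0801, -2.9330, 4.5000)
after link 3: o_3 = (5.0131, -4.0490, 3.6340)
after link 4: o_4 = (6.1521, -1.4406, 0.1845)
after link 5: o_5 = (6.9335, -0.2588, 3.5000)
after link 6: o_6 = (11.6653, 0.5449, 2.0983)

11.665 0.545 2.098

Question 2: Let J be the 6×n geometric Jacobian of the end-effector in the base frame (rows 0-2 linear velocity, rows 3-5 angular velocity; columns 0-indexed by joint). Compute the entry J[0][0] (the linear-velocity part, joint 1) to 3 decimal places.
-0.545

axis z_0 = ẑ; lever o_n−o_0 = (11.6653,0.5449,2.0983)
cross product → J_v[:, 0] = (-0.5449,11.6653,0.0000)
J_ω[:, 0] = z_0
entry J[0][0] = -0.5449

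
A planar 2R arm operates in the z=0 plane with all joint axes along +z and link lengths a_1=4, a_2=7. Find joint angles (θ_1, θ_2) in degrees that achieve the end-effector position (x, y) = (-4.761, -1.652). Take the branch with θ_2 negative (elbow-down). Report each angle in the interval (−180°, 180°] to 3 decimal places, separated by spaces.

-59.993 -135.008

cos θ_2 = (25.3962−4²−7²)/(2·4·7) = -0.7072; θ_2 = -135.0084° (elbow-down)
β = atan2(-1.6520,-4.7610) = -160.8639°; ψ = atan2(-4.9490,-0.9505) = -100.8714°
θ_1 = β − ψ = -59.9925°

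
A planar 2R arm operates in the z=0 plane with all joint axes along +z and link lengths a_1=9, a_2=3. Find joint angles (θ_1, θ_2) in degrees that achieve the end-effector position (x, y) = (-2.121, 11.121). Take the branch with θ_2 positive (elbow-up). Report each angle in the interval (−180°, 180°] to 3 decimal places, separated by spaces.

cos θ_2 = (128.1753−9²−3²)/(2·9·3) = 0.7069; θ_2 = 45.0127° (elbow-up)
β = atan2(11.1210,-2.1210) = 100.7978°; ψ = atan2(2.1218,11.1208) = 10.8019°
θ_1 = β − ψ = 89.9959°

89.996 45.013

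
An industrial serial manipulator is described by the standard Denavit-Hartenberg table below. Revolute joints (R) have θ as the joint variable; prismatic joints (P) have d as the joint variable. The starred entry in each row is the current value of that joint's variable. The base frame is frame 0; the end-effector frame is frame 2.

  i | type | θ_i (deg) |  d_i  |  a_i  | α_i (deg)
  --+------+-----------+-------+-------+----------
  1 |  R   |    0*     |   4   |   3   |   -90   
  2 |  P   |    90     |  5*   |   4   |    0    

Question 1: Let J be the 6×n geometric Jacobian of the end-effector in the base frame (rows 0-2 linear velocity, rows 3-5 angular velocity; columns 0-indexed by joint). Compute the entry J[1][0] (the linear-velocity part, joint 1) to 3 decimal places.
3.000

axis z_0 = ẑ; lever o_n−o_0 = (3.0000,5.0000,0.0000)
cross product → J_v[:, 0] = (-5.0000,3.0000,0.0000)
J_ω[:, 0] = z_0
entry J[1][0] = 3.0000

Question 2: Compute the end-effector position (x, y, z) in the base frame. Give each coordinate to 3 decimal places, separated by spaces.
3.000 5.000 0.000

after link 1: o_1 = (3.0000, 0.0000, 4.0000)
after link 2: o_2 = (3.0000, 5.0000, 0.0000)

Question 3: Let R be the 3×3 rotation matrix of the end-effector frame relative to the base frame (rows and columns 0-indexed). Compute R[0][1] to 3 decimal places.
End-effector y-axis (col 1 of R) = (-1.0000,0.0000,-0.0000)
R[0][1] = -1.0000

-1.000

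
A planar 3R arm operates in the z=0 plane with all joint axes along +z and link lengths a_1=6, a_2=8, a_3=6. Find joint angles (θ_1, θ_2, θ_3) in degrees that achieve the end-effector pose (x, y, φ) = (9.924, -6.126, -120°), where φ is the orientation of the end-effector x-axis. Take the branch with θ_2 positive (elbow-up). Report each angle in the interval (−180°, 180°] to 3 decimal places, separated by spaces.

wrist centre = target − a_3·(cos φ, sin φ) = (12.9240, -0.9298)
cos θ_2 = (167.8944−6²−8²)/(2·6·8) = 0.7072; θ_2 = 44.9898° (elbow-up)
β = atan2(-0.9298,12.9240) = -4.1152°; ψ = atan2(5.6558,11.6579) = 25.8805°
θ_1 = β − ψ = -29.9956°
θ_3 = φ − θ_1 − θ_2 = -134.9941° (wrapped to (-180°,180°])

-29.996 44.990 -134.994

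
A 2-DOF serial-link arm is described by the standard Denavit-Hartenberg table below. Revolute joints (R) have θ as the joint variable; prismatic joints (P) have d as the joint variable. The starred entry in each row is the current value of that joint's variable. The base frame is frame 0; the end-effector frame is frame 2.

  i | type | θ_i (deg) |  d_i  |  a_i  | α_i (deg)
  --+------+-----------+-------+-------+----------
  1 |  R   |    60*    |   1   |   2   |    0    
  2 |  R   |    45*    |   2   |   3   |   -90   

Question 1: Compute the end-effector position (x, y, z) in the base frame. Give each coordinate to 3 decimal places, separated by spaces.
after link 1: o_1 = (1.0000, 1.7321, 1.0000)
after link 2: o_2 = (0.2235, 4.6298, 3.0000)

0.224 4.630 3.000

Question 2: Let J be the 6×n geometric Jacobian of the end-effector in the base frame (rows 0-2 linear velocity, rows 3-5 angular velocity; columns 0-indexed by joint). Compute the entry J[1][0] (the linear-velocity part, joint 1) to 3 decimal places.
0.224

axis z_0 = ẑ; lever o_n−o_0 = (0.2235,4.6298,3.0000)
cross product → J_v[:, 0] = (-4.6298,0.2235,0.0000)
J_ω[:, 0] = z_0
entry J[1][0] = 0.2235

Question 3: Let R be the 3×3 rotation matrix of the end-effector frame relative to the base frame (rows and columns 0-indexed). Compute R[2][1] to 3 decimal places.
End-effector y-axis (col 1 of R) = (-0.0000,-0.0000,-1.0000)
R[2][1] = -1.0000

-1.000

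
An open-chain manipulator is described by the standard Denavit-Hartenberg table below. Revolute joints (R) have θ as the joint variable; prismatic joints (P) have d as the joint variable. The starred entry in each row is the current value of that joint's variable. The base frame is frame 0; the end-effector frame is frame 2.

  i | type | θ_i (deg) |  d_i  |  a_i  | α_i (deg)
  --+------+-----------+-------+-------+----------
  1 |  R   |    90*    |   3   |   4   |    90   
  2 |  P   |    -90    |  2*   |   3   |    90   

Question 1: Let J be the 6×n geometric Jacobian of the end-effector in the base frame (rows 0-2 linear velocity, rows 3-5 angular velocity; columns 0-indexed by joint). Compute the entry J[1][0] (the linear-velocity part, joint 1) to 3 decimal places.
2.000

axis z_0 = ẑ; lever o_n−o_0 = (2.0000,4.0000,0.0000)
cross product → J_v[:, 0] = (-4.0000,2.0000,0.0000)
J_ω[:, 0] = z_0
entry J[1][0] = 2.0000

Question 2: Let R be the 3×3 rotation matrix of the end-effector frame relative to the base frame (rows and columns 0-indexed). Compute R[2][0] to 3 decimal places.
End-effector x-axis (col 0 of R) = (0.0000,0.0000,-1.0000)
R[2][0] = -1.0000

-1.000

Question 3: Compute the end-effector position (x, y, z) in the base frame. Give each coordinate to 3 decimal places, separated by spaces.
after link 1: o_1 = (0.0000, 4.0000, 3.0000)
after link 2: o_2 = (2.0000, 4.0000, 0.0000)

2.000 4.000 0.000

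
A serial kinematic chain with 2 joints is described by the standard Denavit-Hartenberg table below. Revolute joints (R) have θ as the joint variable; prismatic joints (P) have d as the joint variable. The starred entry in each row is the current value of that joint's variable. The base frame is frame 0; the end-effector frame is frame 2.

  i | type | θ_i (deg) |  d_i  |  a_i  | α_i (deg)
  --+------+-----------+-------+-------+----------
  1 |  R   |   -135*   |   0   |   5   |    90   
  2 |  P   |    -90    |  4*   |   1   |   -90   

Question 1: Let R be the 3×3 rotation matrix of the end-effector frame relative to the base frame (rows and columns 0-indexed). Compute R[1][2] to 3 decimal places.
-0.707

End-effector z-axis (col 2 of R) = (-0.7071,-0.7071,0.0000)
R[1][2] = -0.7071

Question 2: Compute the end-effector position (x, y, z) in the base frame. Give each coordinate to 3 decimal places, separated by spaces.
-6.364 -0.707 -1.000

after link 1: o_1 = (-3.5355, -3.5355, 0.0000)
after link 2: o_2 = (-6.3640, -0.7071, -1.0000)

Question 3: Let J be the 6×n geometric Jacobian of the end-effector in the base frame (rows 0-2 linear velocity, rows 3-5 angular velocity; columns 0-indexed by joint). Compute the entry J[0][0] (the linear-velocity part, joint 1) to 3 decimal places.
0.707

axis z_0 = ẑ; lever o_n−o_0 = (-6.3640,-0.7071,-1.0000)
cross product → J_v[:, 0] = (0.7071,-6.3640,0.0000)
J_ω[:, 0] = z_0
entry J[0][0] = 0.7071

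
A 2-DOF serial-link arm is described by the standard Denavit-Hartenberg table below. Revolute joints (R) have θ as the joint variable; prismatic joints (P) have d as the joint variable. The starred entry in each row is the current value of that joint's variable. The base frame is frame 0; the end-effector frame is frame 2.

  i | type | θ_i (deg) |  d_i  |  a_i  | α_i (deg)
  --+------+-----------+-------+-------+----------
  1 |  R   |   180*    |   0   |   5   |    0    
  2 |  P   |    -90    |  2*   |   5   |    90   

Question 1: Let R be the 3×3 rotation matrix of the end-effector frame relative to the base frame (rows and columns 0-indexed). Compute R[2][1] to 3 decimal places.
End-effector y-axis (col 1 of R) = (-0.0000,0.0000,1.0000)
R[2][1] = 1.0000

1.000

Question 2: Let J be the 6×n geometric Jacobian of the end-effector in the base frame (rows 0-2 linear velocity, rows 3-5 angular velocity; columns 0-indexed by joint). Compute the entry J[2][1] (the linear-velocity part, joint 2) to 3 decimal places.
1.000

prismatic axis z_1 = (0.0000,0.0000,1.0000)
J_v[:, 1] = z_1; J_ω[:, 1] = (0,0,0)
entry J[2][1] = 1.0000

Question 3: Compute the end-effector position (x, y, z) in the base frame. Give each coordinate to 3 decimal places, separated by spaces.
-5.000 5.000 2.000

after link 1: o_1 = (-5.0000, 0.0000, 0.0000)
after link 2: o_2 = (-5.0000, 5.0000, 2.0000)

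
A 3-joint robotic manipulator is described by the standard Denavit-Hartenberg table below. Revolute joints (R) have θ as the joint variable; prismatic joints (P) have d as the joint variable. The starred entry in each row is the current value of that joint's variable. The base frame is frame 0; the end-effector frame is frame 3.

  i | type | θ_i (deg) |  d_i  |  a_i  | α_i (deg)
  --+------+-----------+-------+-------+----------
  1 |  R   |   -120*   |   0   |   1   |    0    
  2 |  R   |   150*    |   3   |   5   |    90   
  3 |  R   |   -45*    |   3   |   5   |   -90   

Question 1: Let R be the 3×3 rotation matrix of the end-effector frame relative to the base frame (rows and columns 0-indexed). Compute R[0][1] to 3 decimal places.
-0.500

End-effector y-axis (col 1 of R) = (-0.5000,0.8660,-0.0000)
R[0][1] = -0.5000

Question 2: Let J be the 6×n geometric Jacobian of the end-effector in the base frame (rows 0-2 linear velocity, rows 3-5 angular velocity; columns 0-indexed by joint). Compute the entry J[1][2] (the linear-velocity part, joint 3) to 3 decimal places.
1.768

axis z_2 = (0.5000,-0.8660,0.0000); lever o_n−o_2 = (4.5619,-0.8303,-3.5355)
cross product → J_v[:, 2] = (3.0619,1.7678,3.5355)
J_ω[:, 2] = z_2
entry J[1][2] = 1.7678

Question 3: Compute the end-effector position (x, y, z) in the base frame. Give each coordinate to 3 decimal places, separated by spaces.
8.392 0.804 -0.536

after link 1: o_1 = (-0.5000, -0.8660, 0.0000)
after link 2: o_2 = (3.8301, 1.6340, 3.0000)
after link 3: o_3 = (8.3920, 0.8037, -0.5355)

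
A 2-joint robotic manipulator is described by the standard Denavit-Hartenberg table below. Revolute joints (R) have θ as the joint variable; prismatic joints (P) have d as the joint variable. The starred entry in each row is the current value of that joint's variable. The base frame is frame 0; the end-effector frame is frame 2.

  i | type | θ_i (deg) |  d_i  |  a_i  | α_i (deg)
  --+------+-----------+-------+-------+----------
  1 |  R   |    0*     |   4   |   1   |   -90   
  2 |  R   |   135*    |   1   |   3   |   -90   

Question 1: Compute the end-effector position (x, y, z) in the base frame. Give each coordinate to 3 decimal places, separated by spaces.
after link 1: o_1 = (1.0000, 0.0000, 4.0000)
after link 2: o_2 = (-1.1213, 1.0000, 1.8787)

-1.121 1.000 1.879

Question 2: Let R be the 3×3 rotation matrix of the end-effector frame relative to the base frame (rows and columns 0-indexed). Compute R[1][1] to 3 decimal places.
End-effector y-axis (col 1 of R) = (-0.0000,-1.0000,-0.0000)
R[1][1] = -1.0000

-1.000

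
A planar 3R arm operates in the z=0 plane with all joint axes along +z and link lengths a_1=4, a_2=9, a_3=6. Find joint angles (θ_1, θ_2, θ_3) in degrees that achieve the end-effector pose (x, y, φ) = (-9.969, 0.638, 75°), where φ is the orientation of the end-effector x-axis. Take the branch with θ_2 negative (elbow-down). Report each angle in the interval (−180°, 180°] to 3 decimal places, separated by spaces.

-135.002 -29.998 -119.999

wrist centre = target − a_3·(cos φ, sin φ) = (-11.5219, -5.1576)
cos θ_2 = (159.3549−4²−9²)/(2·4·9) = 0.8660; θ_2 = -29.9983° (elbow-down)
β = atan2(-5.1576,-11.5219) = -155.8853°; ψ = atan2(-4.4998,11.7944) = -20.8828°
θ_1 = β − ψ = -135.0025°
θ_3 = φ − θ_1 − θ_2 = -119.9992° (wrapped to (-180°,180°])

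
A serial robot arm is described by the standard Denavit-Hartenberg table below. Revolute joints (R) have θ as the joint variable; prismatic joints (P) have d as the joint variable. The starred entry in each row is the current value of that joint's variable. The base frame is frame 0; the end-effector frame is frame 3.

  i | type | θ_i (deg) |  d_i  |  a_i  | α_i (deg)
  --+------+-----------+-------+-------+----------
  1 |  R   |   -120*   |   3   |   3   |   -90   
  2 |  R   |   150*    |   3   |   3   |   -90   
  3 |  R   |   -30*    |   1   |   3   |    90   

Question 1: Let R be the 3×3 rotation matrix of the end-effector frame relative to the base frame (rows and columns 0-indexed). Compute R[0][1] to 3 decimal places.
0.250

End-effector y-axis (col 1 of R) = (0.2500,0.4330,0.8660)
R[0][1] = 0.2500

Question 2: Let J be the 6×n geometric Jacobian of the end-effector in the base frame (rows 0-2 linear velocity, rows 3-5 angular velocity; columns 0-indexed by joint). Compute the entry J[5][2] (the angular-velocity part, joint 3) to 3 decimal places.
0.866

axis z_2 = (0.2500,0.4330,0.8660); lever o_n−o_2 = (2.6740,1.6316,-0.4330)
cross product → J_v[:, 2] = (-1.6005,2.4240,-0.7500)
J_ω[:, 2] = z_2
entry J[5][2] = 0.8660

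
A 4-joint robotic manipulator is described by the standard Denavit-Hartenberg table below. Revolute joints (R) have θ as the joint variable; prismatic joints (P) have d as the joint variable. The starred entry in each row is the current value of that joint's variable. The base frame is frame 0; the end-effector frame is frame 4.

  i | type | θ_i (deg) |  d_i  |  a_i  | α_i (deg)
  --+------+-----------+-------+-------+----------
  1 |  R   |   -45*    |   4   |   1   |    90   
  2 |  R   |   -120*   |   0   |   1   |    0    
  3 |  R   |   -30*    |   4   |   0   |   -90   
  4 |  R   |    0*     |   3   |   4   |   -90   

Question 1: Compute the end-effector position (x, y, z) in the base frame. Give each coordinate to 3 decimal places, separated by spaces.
after link 1: o_1 = (0.7071, -0.7071, 4.0000)
after link 2: o_2 = (0.3536, -0.3536, 3.1340)
after link 3: o_3 = (-2.4749, -3.1820, 3.1340)
after link 4: o_4 = (-3.8637, -1.7932, -1.4641)

-3.864 -1.793 -1.464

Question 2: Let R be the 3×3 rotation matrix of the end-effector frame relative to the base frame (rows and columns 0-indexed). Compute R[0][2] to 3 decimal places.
0.707

End-effector z-axis (col 2 of R) = (0.7071,0.7071,-0.0000)
R[0][2] = 0.7071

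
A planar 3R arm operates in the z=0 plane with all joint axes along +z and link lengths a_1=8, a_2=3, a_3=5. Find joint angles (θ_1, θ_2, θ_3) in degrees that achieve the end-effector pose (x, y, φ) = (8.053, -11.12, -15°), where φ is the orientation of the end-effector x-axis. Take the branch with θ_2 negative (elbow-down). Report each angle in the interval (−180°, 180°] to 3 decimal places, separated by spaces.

-60.000 -45.004 90.004

wrist centre = target − a_3·(cos φ, sin φ) = (3.2234, -9.8259)
cos θ_2 = (106.9385−8²−3²)/(2·8·3) = 0.7071; θ_2 = -45.0044° (elbow-down)
β = atan2(-9.8259,3.2234) = -71.8380°; ψ = atan2(-2.1215,10.1212) = -11.8383°
θ_1 = β − ψ = -59.9997°
θ_3 = φ − θ_1 − θ_2 = 90.0041° (wrapped to (-180°,180°])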